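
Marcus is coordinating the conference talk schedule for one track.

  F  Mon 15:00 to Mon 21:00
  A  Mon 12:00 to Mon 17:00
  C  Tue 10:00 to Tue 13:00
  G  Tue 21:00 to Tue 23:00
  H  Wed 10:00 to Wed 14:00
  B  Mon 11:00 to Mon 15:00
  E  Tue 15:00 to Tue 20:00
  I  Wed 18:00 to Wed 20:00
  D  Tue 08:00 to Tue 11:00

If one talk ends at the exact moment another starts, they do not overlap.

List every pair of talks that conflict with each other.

Sorted by start: B, A, F, D, C, E, G, H, I.
A starts before B ends → B and A overlap.
F starts exactly when B ends (back-to-back, no overlap), so nothing later overlaps B either.
F starts before A ends → A and F overlap.
D starts after A ends, so nothing later overlaps A either.
D starts after F ends, so nothing later overlaps F either.
C starts before D ends → D and C overlap.
E starts after D ends, so nothing later overlaps D either.
E starts after C ends, so nothing later overlaps C either.
G starts after E ends, so nothing later overlaps E either.
H starts after G ends, so nothing later overlaps G either.
I starts after H ends.

A & B, A & F, C & D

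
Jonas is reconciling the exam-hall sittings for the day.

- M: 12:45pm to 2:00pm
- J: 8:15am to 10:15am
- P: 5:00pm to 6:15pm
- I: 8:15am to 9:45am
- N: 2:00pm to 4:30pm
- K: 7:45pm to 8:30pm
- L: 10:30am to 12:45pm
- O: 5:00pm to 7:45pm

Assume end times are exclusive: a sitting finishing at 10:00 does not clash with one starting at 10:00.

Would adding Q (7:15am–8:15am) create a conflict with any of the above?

I: starts 8:15am at or after Q ends 8:15am → clear.
J: starts 8:15am at or after Q ends 8:15am → clear.
L: starts 10:30am at or after Q ends 8:15am → clear.
M: starts 12:45pm at or after Q ends 8:15am → clear.
N: starts 2:00pm at or after Q ends 8:15am → clear.
O: starts 5:00pm at or after Q ends 8:15am → clear.
P: starts 5:00pm at or after Q ends 8:15am → clear.
K: starts 7:45pm at or after Q ends 8:15am → clear.

No — it doesn't clash with anything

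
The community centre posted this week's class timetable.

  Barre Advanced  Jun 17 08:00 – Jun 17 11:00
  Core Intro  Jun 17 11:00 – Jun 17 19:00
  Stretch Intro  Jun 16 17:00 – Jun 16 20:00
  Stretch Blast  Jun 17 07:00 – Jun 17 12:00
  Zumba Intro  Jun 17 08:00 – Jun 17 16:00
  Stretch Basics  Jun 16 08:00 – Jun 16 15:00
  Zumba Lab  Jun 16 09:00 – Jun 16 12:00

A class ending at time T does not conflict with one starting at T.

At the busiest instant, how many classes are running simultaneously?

3

Walk through starts and ends in time order (an end at T is processed before a start at T):
Jun 16 08:00 start Stretch Basics → 1
Jun 16 09:00 start Zumba Lab → 2
Jun 16 12:00 end Zumba Lab → 1
Jun 16 15:00 end Stretch Basics → 0
Jun 16 17:00 start Stretch Intro → 1
Jun 16 20:00 end Stretch Intro → 0
Jun 17 07:00 start Stretch Blast → 1
Jun 17 08:00 start Barre Advanced → 2
Jun 17 08:00 start Zumba Intro → 3
Jun 17 11:00 end Barre Advanced → 2
Jun 17 11:00 start Core Intro → 3
Jun 17 12:00 end Stretch Blast → 2
Jun 17 16:00 end Zumba Intro → 1
Jun 17 19:00 end Core Intro → 0
Peak is 3, at Jun 17 08:00 (Barre Advanced, Stretch Blast, Zumba Intro).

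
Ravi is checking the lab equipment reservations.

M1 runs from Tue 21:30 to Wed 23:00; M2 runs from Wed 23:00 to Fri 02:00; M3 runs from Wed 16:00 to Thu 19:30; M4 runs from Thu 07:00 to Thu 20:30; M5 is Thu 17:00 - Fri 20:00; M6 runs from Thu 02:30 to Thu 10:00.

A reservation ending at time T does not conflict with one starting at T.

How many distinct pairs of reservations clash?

Check each pair: they overlap iff neither finishes before the other starts.
Sorted by start: M1, M3, M2, M6, M4, M5.
M3 starts before M1 ends → M1 and M3 overlap.
M2 starts exactly when M1 ends (back-to-back, no overlap), so M1 has no further overlaps.
M2 starts before M3 ends → M3 and M2 overlap.
M6 starts before M3 ends → M3 and M6 overlap.
M4 starts before M3 ends → M3 and M4 overlap.
M5 starts before M3 ends → M3 and M5 overlap.
M6 starts before M2 ends → M2 and M6 overlap.
M4 starts before M2 ends → M2 and M4 overlap.
M5 starts before M2 ends → M2 and M5 overlap.
M4 starts before M6 ends → M6 and M4 overlap.
M5 starts after M6 ends.
M5 starts before M4 ends → M4 and M5 overlap.
Overlapping pairs: M1 & M3, M2 & M3, M2 & M4, M2 & M5, M2 & M6, M3 & M4, M3 & M5, M3 & M6, M4 & M5, M4 & M6 — 10 in total.

10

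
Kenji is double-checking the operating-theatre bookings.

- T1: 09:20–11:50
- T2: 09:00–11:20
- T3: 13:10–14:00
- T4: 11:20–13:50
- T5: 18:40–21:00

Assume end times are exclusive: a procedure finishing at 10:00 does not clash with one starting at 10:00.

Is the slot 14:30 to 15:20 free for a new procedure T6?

Yes — the slot is free

T2: ends 11:20 at or before T6 starts 14:30 → clear.
T1: ends 11:50 at or before T6 starts 14:30 → clear.
T4: ends 13:50 at or before T6 starts 14:30 → clear.
T3: ends 14:00 at or before T6 starts 14:30 → clear.
T5: starts 18:40 at or after T6 ends 15:20 → clear.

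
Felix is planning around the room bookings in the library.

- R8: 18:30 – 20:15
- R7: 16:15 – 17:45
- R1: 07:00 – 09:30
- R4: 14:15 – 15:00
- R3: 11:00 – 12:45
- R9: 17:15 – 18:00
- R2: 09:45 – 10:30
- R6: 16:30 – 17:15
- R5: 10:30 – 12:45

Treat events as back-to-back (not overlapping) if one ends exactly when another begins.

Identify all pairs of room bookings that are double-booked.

R3 & R5, R6 & R7, R7 & R9

Two intervals overlap when each starts before the other ends.
Sorted by start: R1, R2, R5, R3, R4, R7, R6, R9, R8.
R2 starts after R1 ends — done with R1.
R5 starts exactly when R2 ends (back-to-back, no overlap) — done with R2.
R3 starts before R5 ends → R5 and R3 overlap.
R4 starts after R5 ends — done with R5.
R4 starts after R3 ends — done with R3.
R7 starts after R4 ends — done with R4.
R6 starts before R7 ends → R7 and R6 overlap.
R9 starts before R7 ends → R7 and R9 overlap.
R8 starts after R7 ends.
R9 starts exactly when R6 ends (back-to-back, no overlap) — done with R6.
R8 starts after R9 ends.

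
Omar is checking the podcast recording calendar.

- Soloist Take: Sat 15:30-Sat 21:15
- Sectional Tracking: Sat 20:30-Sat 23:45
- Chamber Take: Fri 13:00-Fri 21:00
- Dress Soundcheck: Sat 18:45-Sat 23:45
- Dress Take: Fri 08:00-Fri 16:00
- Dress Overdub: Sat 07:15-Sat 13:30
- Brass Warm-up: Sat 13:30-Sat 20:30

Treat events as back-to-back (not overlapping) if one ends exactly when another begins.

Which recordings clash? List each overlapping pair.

Check each pair: they overlap iff neither finishes before the other starts.
Sorted by start: Dress Take, Chamber Take, Dress Overdub, Brass Warm-up, Soloist Take, Dress Soundcheck, Sectional Tracking.
Chamber Take starts before Dress Take ends → Dress Take and Chamber Take overlap.
Dress Overdub starts after Dress Take ends — done with Dress Take.
Dress Overdub starts after Chamber Take ends — done with Chamber Take.
Brass Warm-up starts exactly when Dress Overdub ends (back-to-back, no overlap) — done with Dress Overdub.
Soloist Take starts before Brass Warm-up ends → Brass Warm-up and Soloist Take overlap.
Dress Soundcheck starts before Brass Warm-up ends → Brass Warm-up and Dress Soundcheck overlap.
Sectional Tracking starts exactly when Brass Warm-up ends (back-to-back, no overlap).
Dress Soundcheck starts before Soloist Take ends → Soloist Take and Dress Soundcheck overlap.
Sectional Tracking starts before Soloist Take ends → Soloist Take and Sectional Tracking overlap.
Sectional Tracking starts before Dress Soundcheck ends → Dress Soundcheck and Sectional Tracking overlap.

Brass Warm-up & Dress Soundcheck, Brass Warm-up & Soloist Take, Chamber Take & Dress Take, Dress Soundcheck & Sectional Tracking, Dress Soundcheck & Soloist Take, Sectional Tracking & Soloist Take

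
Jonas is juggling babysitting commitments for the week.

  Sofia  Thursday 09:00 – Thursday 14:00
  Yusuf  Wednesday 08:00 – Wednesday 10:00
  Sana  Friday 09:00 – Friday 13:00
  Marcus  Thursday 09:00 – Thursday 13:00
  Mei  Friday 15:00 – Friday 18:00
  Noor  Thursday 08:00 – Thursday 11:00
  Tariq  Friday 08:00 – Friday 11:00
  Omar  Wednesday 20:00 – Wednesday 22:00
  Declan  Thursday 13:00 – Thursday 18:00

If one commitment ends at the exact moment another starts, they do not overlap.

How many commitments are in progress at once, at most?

Sweep the timeline, counting +1 at each start and −1 at each end (ends before starts at a tie):
Wednesday 08:00 start Yusuf → 1
Wednesday 10:00 end Yusuf → 0
Wednesday 20:00 start Omar → 1
Wednesday 22:00 end Omar → 0
Thursday 08:00 start Noor → 1
Thursday 09:00 start Marcus → 2
Thursday 09:00 start Sofia → 3
Thursday 11:00 end Noor → 2
Thursday 13:00 end Marcus → 1
Thursday 13:00 start Declan → 2
Thursday 14:00 end Sofia → 1
Thursday 18:00 end Declan → 0
Friday 08:00 start Tariq → 1
Friday 09:00 start Sana → 2
Friday 11:00 end Tariq → 1
Friday 13:00 end Sana → 0
Friday 15:00 start Mei → 1
Friday 18:00 end Mei → 0
Peak is 3, at Thursday 09:00 (Marcus, Noor, Sofia).

3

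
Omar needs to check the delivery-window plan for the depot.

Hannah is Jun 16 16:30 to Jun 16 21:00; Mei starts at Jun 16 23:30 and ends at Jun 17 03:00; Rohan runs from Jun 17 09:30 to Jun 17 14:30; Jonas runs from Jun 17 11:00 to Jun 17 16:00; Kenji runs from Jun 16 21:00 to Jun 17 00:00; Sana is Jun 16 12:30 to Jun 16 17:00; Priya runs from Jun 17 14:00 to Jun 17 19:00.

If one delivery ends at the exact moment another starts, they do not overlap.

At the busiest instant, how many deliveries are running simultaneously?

3

Sort all start/end points and keep a running count:
Jun 16 12:30 start Sana → 1
Jun 16 16:30 start Hannah → 2
Jun 16 17:00 end Sana → 1
Jun 16 21:00 end Hannah → 0
Jun 16 21:00 start Kenji → 1
Jun 16 23:30 start Mei → 2
Jun 17 00:00 end Kenji → 1
Jun 17 03:00 end Mei → 0
Jun 17 09:30 start Rohan → 1
Jun 17 11:00 start Jonas → 2
Jun 17 14:00 start Priya → 3
Jun 17 14:30 end Rohan → 2
Jun 17 16:00 end Jonas → 1
Jun 17 19:00 end Priya → 0
Peak is 3, at Jun 17 14:00 (Jonas, Priya, Rohan).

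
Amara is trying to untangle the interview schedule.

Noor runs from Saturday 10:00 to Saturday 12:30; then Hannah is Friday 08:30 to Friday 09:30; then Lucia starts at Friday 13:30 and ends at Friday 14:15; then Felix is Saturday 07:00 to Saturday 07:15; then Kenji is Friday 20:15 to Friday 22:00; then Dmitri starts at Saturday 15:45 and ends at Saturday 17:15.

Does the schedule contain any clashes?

Check each pair: they overlap iff neither finishes before the other starts.
Sorted by start: Hannah, Lucia, Kenji, Felix, Noor, Dmitri.
Lucia starts after Hannah ends; Hannah is clear from here.
Kenji starts after Lucia ends; Lucia is clear from here.
Felix starts after Kenji ends; Kenji is clear from here.
Noor starts after Felix ends; Felix is clear from here.
Dmitri starts after Noor ends.
Every pair is clear; the schedule has no overlaps.

No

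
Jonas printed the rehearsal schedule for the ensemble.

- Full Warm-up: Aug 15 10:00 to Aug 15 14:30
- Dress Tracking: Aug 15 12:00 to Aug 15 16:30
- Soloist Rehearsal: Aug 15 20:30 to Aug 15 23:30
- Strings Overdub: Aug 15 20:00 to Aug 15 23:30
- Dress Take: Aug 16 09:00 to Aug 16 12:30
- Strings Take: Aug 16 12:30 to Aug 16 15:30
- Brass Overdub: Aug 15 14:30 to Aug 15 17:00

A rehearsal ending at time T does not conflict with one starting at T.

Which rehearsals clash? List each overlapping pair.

Sorted by start: Full Warm-up, Dress Tracking, Brass Overdub, Strings Overdub, Soloist Rehearsal, Dress Take, Strings Take.
Dress Tracking starts before Full Warm-up ends → Full Warm-up and Dress Tracking overlap.
Brass Overdub starts exactly when Full Warm-up ends (back-to-back, no overlap) — done with Full Warm-up.
Brass Overdub starts before Dress Tracking ends → Dress Tracking and Brass Overdub overlap.
Strings Overdub starts after Dress Tracking ends — done with Dress Tracking.
Strings Overdub starts after Brass Overdub ends — done with Brass Overdub.
Soloist Rehearsal starts before Strings Overdub ends → Strings Overdub and Soloist Rehearsal overlap.
Dress Take starts after Strings Overdub ends — done with Strings Overdub.
Dress Take starts after Soloist Rehearsal ends — done with Soloist Rehearsal.
Strings Take starts exactly when Dress Take ends (back-to-back, no overlap).

Brass Overdub & Dress Tracking, Dress Tracking & Full Warm-up, Soloist Rehearsal & Strings Overdub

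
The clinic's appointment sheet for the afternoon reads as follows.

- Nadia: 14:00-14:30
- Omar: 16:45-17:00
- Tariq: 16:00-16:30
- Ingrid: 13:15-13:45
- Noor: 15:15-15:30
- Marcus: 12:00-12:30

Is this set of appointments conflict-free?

Yes

Two intervals overlap when each starts before the other ends.
Sorted by start: Marcus, Ingrid, Nadia, Noor, Tariq, Omar.
Ingrid starts after Marcus ends, so Marcus has no further overlaps.
Nadia starts after Ingrid ends, so Ingrid has no further overlaps.
Noor starts after Nadia ends, so Nadia has no further overlaps.
Tariq starts after Noor ends, so Noor has no further overlaps.
Omar starts after Tariq ends.
Every pair is clear; the schedule has no overlaps.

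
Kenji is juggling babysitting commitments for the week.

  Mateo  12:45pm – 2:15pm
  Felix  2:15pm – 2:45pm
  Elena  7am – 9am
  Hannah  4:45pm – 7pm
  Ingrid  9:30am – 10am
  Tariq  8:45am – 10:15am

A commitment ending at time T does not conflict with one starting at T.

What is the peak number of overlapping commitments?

Sort all start/end points and keep a running count:
7am start Elena → 1
8:45am start Tariq → 2
9am end Elena → 1
9:30am start Ingrid → 2
10am end Ingrid → 1
10:15am end Tariq → 0
12:45pm start Mateo → 1
2:15pm end Mateo → 0
2:15pm start Felix → 1
2:45pm end Felix → 0
4:45pm start Hannah → 1
7pm end Hannah → 0
Peak is 2, at 8:45am (Elena, Tariq).

2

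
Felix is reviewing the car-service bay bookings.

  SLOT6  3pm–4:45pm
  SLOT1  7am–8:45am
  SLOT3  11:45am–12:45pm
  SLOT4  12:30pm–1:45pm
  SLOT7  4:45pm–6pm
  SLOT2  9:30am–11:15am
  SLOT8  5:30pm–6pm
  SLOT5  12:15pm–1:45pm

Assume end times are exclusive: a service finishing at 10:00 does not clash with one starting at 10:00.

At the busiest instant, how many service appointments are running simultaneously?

3

Sweep the timeline, counting +1 at each start and −1 at each end (ends before starts at a tie):
7am start SLOT1 → 1
8:45am end SLOT1 → 0
9:30am start SLOT2 → 1
11:15am end SLOT2 → 0
11:45am start SLOT3 → 1
12:15pm start SLOT5 → 2
12:30pm start SLOT4 → 3
12:45pm end SLOT3 → 2
1:45pm end SLOT4 → 1
1:45pm end SLOT5 → 0
3pm start SLOT6 → 1
4:45pm end SLOT6 → 0
4:45pm start SLOT7 → 1
5:30pm start SLOT8 → 2
6pm end SLOT7 → 1
6pm end SLOT8 → 0
Peak is 3, at 12:30pm (SLOT3, SLOT4, SLOT5).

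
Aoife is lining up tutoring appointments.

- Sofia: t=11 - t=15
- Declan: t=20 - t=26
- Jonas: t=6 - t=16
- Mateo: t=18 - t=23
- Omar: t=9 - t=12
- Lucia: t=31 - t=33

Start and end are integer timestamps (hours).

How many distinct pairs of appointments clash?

4

Sorted by start: Jonas, Omar, Sofia, Mateo, Declan, Lucia.
Omar starts before Jonas ends → Jonas and Omar overlap.
Sofia starts before Jonas ends → Jonas and Sofia overlap.
Mateo starts after Jonas ends, so Jonas has no further overlaps.
Sofia starts before Omar ends → Omar and Sofia overlap.
Mateo starts after Omar ends, so Omar has no further overlaps.
Mateo starts after Sofia ends, so Sofia has no further overlaps.
Declan starts before Mateo ends → Mateo and Declan overlap.
Lucia starts after Mateo ends.
Lucia starts after Declan ends.
Overlapping pairs: Declan & Mateo, Jonas & Omar, Jonas & Sofia, Omar & Sofia — 4 in total.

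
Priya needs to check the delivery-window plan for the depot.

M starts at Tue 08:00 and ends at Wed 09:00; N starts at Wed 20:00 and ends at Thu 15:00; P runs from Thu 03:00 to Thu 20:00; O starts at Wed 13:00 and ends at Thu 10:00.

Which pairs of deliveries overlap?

Check each pair: they overlap iff neither finishes before the other starts.
Sorted by start: M, O, N, P.
O starts after M ends; M is clear from here.
N starts before O ends → O and N overlap.
P starts before O ends → O and P overlap.
P starts before N ends → N and P overlap.

N & O, N & P, O & P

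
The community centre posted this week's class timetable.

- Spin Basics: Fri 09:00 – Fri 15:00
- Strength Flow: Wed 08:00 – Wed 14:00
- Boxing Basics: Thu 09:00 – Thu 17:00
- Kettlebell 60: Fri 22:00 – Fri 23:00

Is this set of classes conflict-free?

Sorted by start: Strength Flow, Boxing Basics, Spin Basics, Kettlebell 60.
Boxing Basics starts after Strength Flow ends, so Strength Flow has no further overlaps.
Spin Basics starts after Boxing Basics ends, so Boxing Basics has no further overlaps.
Kettlebell 60 starts after Spin Basics ends.
Every pair is clear; the schedule has no overlaps.

Yes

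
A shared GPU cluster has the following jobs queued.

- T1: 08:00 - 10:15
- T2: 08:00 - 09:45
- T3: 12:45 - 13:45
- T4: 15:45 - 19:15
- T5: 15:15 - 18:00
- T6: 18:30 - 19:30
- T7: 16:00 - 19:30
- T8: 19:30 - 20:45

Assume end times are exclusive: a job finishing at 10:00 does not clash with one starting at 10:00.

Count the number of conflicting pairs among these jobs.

6

Sorted by start: T1, T2, T3, T5, T4, T7, T6, T8.
T2 starts before T1 ends → T1 and T2 overlap.
T3 starts after T1 ends, so nothing later overlaps T1 either.
T3 starts after T2 ends, so nothing later overlaps T2 either.
T5 starts after T3 ends, so nothing later overlaps T3 either.
T4 starts before T5 ends → T5 and T4 overlap.
T7 starts before T5 ends → T5 and T7 overlap.
T6 starts after T5 ends, so nothing later overlaps T5 either.
T7 starts before T4 ends → T4 and T7 overlap.
T6 starts before T4 ends → T4 and T6 overlap.
T8 starts after T4 ends.
T6 starts before T7 ends → T7 and T6 overlap.
T8 starts exactly when T7 ends (back-to-back, no overlap).
T8 starts exactly when T6 ends (back-to-back, no overlap).
Overlapping pairs: T1 & T2, T4 & T5, T4 & T6, T4 & T7, T5 & T7, T6 & T7 — 6 in total.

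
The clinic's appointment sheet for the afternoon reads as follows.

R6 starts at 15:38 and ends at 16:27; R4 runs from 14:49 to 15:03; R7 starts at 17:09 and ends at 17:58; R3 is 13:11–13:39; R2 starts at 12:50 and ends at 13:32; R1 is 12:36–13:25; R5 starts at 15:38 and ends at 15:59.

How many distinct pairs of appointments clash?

Sorted by start: R1, R2, R3, R4, R5, R6, R7.
R2 starts before R1 ends → R1 and R2 overlap.
R3 starts before R1 ends → R1 and R3 overlap.
R4 starts after R1 ends, so nothing later overlaps R1 either.
R3 starts before R2 ends → R2 and R3 overlap.
R4 starts after R2 ends, so nothing later overlaps R2 either.
R4 starts after R3 ends, so nothing later overlaps R3 either.
R5 starts after R4 ends, so nothing later overlaps R4 either.
R6 starts before R5 ends → R5 and R6 overlap.
R7 starts after R5 ends.
R7 starts after R6 ends.
Overlapping pairs: R1 & R2, R1 & R3, R2 & R3, R5 & R6 — 4 in total.

4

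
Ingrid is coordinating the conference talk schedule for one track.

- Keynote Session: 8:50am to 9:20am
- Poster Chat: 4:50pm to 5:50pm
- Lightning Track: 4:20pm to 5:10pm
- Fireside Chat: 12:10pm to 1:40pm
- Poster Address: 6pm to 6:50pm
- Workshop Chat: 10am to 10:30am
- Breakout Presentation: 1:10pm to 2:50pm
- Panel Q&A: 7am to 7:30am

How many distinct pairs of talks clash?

Sorted by start: Panel Q&A, Keynote Session, Workshop Chat, Fireside Chat, Breakout Presentation, Lightning Track, Poster Chat, Poster Address.
Keynote Session starts after Panel Q&A ends, so Panel Q&A has no further overlaps.
Workshop Chat starts after Keynote Session ends, so Keynote Session has no further overlaps.
Fireside Chat starts after Workshop Chat ends, so Workshop Chat has no further overlaps.
Breakout Presentation starts before Fireside Chat ends → Fireside Chat and Breakout Presentation overlap.
Lightning Track starts after Fireside Chat ends, so Fireside Chat has no further overlaps.
Lightning Track starts after Breakout Presentation ends, so Breakout Presentation has no further overlaps.
Poster Chat starts before Lightning Track ends → Lightning Track and Poster Chat overlap.
Poster Address starts after Lightning Track ends.
Poster Address starts after Poster Chat ends.
Overlapping pairs: Breakout Presentation & Fireside Chat, Lightning Track & Poster Chat — 2 in total.

2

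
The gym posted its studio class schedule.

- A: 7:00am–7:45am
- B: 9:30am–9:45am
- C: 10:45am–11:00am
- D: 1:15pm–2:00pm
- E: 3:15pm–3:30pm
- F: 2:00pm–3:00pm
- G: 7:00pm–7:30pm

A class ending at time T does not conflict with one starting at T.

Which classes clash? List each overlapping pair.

no overlapping pairs

Check each pair: they overlap iff neither finishes before the other starts.
Sorted by start: A, B, C, D, F, E, G.
B starts after A ends — done with A.
C starts after B ends — done with B.
D starts after C ends — done with C.
F starts exactly when D ends (back-to-back, no overlap) — done with D.
E starts after F ends — done with F.
G starts after E ends.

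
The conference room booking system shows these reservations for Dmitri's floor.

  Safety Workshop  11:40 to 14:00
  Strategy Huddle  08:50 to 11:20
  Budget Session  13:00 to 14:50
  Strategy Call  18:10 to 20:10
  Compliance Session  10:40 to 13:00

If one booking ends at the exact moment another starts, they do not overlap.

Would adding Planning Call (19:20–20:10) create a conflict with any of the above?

Yes — it overlaps Strategy Call

Strategy Huddle: ends 11:20 at or before Planning Call starts 19:20 → clear.
Compliance Session: ends 13:00 at or before Planning Call starts 19:20 → clear.
Safety Workshop: ends 14:00 at or before Planning Call starts 19:20 → clear.
Budget Session: ends 14:50 at or before Planning Call starts 19:20 → clear.
Strategy Call: starts 18:10 before Planning Call ends 20:10, and ends 20:10 after Planning Call starts 19:20 → overlap.
Planning Call overlaps Strategy Call.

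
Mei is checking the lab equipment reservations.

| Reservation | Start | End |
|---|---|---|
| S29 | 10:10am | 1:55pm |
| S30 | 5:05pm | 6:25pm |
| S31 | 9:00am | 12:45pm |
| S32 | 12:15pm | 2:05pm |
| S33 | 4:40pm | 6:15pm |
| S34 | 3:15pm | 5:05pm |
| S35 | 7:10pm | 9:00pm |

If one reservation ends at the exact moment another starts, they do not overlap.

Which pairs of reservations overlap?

Check each pair: they overlap iff neither finishes before the other starts.
Sorted by start: S31, S29, S32, S34, S33, S30, S35.
S29 starts before S31 ends → S31 and S29 overlap.
S32 starts before S31 ends → S31 and S32 overlap.
S34 starts after S31 ends, so nothing later overlaps S31 either.
S32 starts before S29 ends → S29 and S32 overlap.
S34 starts after S29 ends, so nothing later overlaps S29 either.
S34 starts after S32 ends, so nothing later overlaps S32 either.
S33 starts before S34 ends → S34 and S33 overlap.
S30 starts exactly when S34 ends (back-to-back, no overlap), so nothing later overlaps S34 either.
S30 starts before S33 ends → S33 and S30 overlap.
S35 starts after S33 ends.
S35 starts after S30 ends.

S29 & S31, S29 & S32, S30 & S33, S31 & S32, S33 & S34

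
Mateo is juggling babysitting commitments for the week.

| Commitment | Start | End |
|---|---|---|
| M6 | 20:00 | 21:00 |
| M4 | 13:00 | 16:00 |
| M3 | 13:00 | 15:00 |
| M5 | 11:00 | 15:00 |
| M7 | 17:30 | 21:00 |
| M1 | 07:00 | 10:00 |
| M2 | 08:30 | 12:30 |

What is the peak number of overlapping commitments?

3

Sort all start/end points and keep a running count:
07:00 start M1 → 1
08:30 start M2 → 2
10:00 end M1 → 1
11:00 start M5 → 2
12:30 end M2 → 1
13:00 start M3 → 2
13:00 start M4 → 3
15:00 end M3 → 2
15:00 end M5 → 1
16:00 end M4 → 0
17:30 start M7 → 1
20:00 start M6 → 2
21:00 end M6 → 1
21:00 end M7 → 0
Peak is 3, at 13:00 (M3, M4, M5).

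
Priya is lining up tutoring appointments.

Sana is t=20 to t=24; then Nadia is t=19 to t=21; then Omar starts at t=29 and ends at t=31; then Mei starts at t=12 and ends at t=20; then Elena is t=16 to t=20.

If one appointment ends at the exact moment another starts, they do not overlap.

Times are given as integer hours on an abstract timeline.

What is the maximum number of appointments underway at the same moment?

3

Sort all start/end points and keep a running count:
t=12 start Mei → 1
t=16 start Elena → 2
t=19 start Nadia → 3
t=20 end Elena → 2
t=20 end Mei → 1
t=20 start Sana → 2
t=21 end Nadia → 1
t=24 end Sana → 0
t=29 start Omar → 1
t=31 end Omar → 0
Peak is 3, at t=19 (Elena, Mei, Nadia).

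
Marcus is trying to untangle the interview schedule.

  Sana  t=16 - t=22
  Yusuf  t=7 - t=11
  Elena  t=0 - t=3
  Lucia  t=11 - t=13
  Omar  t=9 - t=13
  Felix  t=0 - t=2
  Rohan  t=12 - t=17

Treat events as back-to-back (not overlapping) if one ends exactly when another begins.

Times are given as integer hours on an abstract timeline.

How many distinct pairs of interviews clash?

Sorted by start: Felix, Elena, Yusuf, Omar, Lucia, Rohan, Sana.
Elena starts before Felix ends → Felix and Elena overlap.
Yusuf starts after Felix ends — done with Felix.
Yusuf starts after Elena ends — done with Elena.
Omar starts before Yusuf ends → Yusuf and Omar overlap.
Lucia starts exactly when Yusuf ends (back-to-back, no overlap) — done with Yusuf.
Lucia starts before Omar ends → Omar and Lucia overlap.
Rohan starts before Omar ends → Omar and Rohan overlap.
Sana starts after Omar ends.
Rohan starts before Lucia ends → Lucia and Rohan overlap.
Sana starts after Lucia ends.
Sana starts before Rohan ends → Rohan and Sana overlap.
Overlapping pairs: Elena & Felix, Lucia & Omar, Lucia & Rohan, Omar & Rohan, Omar & Yusuf, Rohan & Sana — 6 in total.

6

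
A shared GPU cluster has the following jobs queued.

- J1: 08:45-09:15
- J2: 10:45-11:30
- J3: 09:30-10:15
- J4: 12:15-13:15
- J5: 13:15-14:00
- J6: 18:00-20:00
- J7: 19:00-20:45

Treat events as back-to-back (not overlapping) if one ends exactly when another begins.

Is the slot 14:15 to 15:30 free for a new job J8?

J1: ends 09:15 at or before J8 starts 14:15 → clear.
J3: ends 10:15 at or before J8 starts 14:15 → clear.
J2: ends 11:30 at or before J8 starts 14:15 → clear.
J4: ends 13:15 at or before J8 starts 14:15 → clear.
J5: ends 14:00 at or before J8 starts 14:15 → clear.
J6: starts 18:00 at or after J8 ends 15:30 → clear.
J7: starts 19:00 at or after J8 ends 15:30 → clear.

Yes — the slot is free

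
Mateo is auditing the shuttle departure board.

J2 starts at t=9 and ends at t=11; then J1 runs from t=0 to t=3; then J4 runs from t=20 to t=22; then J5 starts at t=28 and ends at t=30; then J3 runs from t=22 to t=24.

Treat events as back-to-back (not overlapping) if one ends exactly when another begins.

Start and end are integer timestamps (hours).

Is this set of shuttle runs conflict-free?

Yes

Sorted by start: J1, J2, J4, J3, J5.
J2 starts after J1 ends, so nothing later overlaps J1 either.
J4 starts after J2 ends, so nothing later overlaps J2 either.
J3 starts exactly when J4 ends (back-to-back, no overlap), so nothing later overlaps J4 either.
J5 starts after J3 ends.
Every pair is clear; the schedule has no overlaps.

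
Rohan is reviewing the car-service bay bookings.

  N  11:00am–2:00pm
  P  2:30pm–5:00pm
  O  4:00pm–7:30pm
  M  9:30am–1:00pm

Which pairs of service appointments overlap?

Sorted by start: M, N, P, O.
N starts before M ends → M and N overlap.
P starts after M ends, so nothing later overlaps M either.
P starts after N ends, so nothing later overlaps N either.
O starts before P ends → P and O overlap.

M & N, O & P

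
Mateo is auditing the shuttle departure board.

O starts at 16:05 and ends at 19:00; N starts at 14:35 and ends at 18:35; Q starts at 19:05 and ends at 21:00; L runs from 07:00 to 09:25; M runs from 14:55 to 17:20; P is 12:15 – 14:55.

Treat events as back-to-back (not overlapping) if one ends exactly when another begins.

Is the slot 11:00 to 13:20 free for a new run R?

No — it overlaps P

L: ends 09:25 at or before R starts 11:00 → clear.
P: starts 12:15 before R ends 13:20, and ends 14:55 after R starts 11:00 → overlap.
N: starts 14:35 at or after R ends 13:20 → clear.
M: starts 14:55 at or after R ends 13:20 → clear.
O: starts 16:05 at or after R ends 13:20 → clear.
Q: starts 19:05 at or after R ends 13:20 → clear.
R overlaps P.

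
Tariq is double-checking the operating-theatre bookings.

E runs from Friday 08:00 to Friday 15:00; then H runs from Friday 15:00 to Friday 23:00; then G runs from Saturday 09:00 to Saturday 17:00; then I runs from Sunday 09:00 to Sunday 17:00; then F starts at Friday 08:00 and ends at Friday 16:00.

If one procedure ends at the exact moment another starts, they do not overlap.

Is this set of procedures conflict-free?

No

Sorted by start: E, F, H, G, I.
F starts before E ends → E and F overlap.
That's a conflict, so the schedule is not conflict-free.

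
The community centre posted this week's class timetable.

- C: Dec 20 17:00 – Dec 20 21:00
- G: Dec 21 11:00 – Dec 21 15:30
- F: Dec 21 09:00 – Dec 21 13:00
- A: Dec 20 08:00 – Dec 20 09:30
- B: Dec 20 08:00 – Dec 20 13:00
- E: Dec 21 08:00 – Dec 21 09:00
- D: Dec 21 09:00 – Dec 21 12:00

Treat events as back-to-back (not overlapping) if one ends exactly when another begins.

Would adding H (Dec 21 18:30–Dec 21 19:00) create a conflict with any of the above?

A: ends Dec 20 09:30 at or before H starts Dec 21 18:30 → clear.
B: ends Dec 20 13:00 at or before H starts Dec 21 18:30 → clear.
C: ends Dec 20 21:00 at or before H starts Dec 21 18:30 → clear.
E: ends Dec 21 09:00 at or before H starts Dec 21 18:30 → clear.
D: ends Dec 21 12:00 at or before H starts Dec 21 18:30 → clear.
F: ends Dec 21 13:00 at or before H starts Dec 21 18:30 → clear.
G: ends Dec 21 15:30 at or before H starts Dec 21 18:30 → clear.

No — it doesn't clash with anything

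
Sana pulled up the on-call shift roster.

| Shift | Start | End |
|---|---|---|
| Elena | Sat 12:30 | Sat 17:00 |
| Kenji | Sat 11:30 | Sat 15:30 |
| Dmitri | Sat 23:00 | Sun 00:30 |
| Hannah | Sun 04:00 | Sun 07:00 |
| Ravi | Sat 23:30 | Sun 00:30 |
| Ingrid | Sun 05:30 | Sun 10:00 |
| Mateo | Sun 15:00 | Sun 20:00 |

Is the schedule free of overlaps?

No

Check each pair: they overlap iff neither finishes before the other starts.
Sorted by start: Kenji, Elena, Dmitri, Ravi, Hannah, Ingrid, Mateo.
Elena starts before Kenji ends → Kenji and Elena overlap.
That's a conflict, so the schedule is not conflict-free.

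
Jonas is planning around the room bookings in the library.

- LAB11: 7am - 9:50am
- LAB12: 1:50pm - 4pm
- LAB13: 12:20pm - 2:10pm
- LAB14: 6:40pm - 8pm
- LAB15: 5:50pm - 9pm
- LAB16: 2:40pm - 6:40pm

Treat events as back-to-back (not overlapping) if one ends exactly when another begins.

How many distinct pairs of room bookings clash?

Sorted by start: LAB11, LAB13, LAB12, LAB16, LAB15, LAB14.
LAB13 starts after LAB11 ends, so nothing later overlaps LAB11 either.
LAB12 starts before LAB13 ends → LAB13 and LAB12 overlap.
LAB16 starts after LAB13 ends, so nothing later overlaps LAB13 either.
LAB16 starts before LAB12 ends → LAB12 and LAB16 overlap.
LAB15 starts after LAB12 ends, so nothing later overlaps LAB12 either.
LAB15 starts before LAB16 ends → LAB16 and LAB15 overlap.
LAB14 starts exactly when LAB16 ends (back-to-back, no overlap).
LAB14 starts before LAB15 ends → LAB15 and LAB14 overlap.
Overlapping pairs: LAB12 & LAB13, LAB12 & LAB16, LAB14 & LAB15, LAB15 & LAB16 — 4 in total.

4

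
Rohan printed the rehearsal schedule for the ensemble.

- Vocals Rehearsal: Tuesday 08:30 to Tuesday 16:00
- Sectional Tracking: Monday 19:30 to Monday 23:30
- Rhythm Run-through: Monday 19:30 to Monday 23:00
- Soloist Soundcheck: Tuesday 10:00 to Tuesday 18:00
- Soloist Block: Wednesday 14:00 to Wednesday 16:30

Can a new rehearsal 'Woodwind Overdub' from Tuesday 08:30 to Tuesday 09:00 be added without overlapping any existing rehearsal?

Rhythm Run-through: ends Monday 23:00 at or before Woodwind Overdub starts Tuesday 08:30 → clear.
Sectional Tracking: ends Monday 23:30 at or before Woodwind Overdub starts Tuesday 08:30 → clear.
Vocals Rehearsal: starts Tuesday 08:30 before Woodwind Overdub ends Tuesday 09:00, and ends Tuesday 16:00 after Woodwind Overdub starts Tuesday 08:30 → overlap.
Soloist Soundcheck: starts Tuesday 10:00 at or after Woodwind Overdub ends Tuesday 09:00 → clear.
Soloist Block: starts Wednesday 14:00 at or after Woodwind Overdub ends Tuesday 09:00 → clear.
Woodwind Overdub overlaps Vocals Rehearsal.

No — it overlaps Vocals Rehearsal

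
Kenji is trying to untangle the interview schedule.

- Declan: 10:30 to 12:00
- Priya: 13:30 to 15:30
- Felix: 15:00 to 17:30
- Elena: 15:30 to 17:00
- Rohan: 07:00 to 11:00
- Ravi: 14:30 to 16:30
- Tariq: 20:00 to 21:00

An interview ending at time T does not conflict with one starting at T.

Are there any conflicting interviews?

Check each pair: they overlap iff neither finishes before the other starts.
Sorted by start: Rohan, Declan, Priya, Ravi, Felix, Elena, Tariq.
Declan starts before Rohan ends → Rohan and Declan overlap.
That's a conflict, so the schedule is not conflict-free.

Yes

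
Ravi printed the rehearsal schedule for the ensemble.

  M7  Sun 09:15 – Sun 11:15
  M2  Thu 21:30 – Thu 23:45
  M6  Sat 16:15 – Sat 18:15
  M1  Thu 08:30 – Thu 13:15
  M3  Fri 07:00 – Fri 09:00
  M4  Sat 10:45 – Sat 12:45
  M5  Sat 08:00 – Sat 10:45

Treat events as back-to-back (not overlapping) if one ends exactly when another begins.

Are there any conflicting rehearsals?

Sorted by start: M1, M2, M3, M5, M4, M6, M7.
M2 starts after M1 ends, so nothing later overlaps M1 either.
M3 starts after M2 ends, so nothing later overlaps M2 either.
M5 starts after M3 ends, so nothing later overlaps M3 either.
M4 starts exactly when M5 ends (back-to-back, no overlap), so nothing later overlaps M5 either.
M6 starts after M4 ends, so nothing later overlaps M4 either.
M7 starts after M6 ends.
Every pair is clear; the schedule has no overlaps.

No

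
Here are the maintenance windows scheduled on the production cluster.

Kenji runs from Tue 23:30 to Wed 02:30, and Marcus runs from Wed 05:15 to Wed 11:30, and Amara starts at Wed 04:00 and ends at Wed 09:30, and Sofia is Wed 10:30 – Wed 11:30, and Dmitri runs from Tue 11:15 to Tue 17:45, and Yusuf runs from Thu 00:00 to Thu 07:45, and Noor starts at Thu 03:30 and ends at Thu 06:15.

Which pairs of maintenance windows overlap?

Sorted by start: Dmitri, Kenji, Amara, Marcus, Sofia, Yusuf, Noor.
Kenji starts after Dmitri ends, so Dmitri has no further overlaps.
Amara starts after Kenji ends, so Kenji has no further overlaps.
Marcus starts before Amara ends → Amara and Marcus overlap.
Sofia starts after Amara ends, so Amara has no further overlaps.
Sofia starts before Marcus ends → Marcus and Sofia overlap.
Yusuf starts after Marcus ends, so Marcus has no further overlaps.
Yusuf starts after Sofia ends, so Sofia has no further overlaps.
Noor starts before Yusuf ends → Yusuf and Noor overlap.

Amara & Marcus, Marcus & Sofia, Noor & Yusuf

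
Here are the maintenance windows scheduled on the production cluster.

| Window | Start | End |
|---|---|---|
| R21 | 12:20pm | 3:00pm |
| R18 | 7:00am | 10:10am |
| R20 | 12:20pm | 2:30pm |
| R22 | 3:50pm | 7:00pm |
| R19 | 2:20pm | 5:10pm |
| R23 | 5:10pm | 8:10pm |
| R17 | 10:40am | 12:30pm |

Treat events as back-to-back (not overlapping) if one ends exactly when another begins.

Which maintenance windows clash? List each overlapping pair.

R17 & R20, R17 & R21, R19 & R20, R19 & R21, R19 & R22, R20 & R21, R22 & R23

Sorted by start: R18, R17, R20, R21, R19, R22, R23.
R17 starts after R18 ends — done with R18.
R20 starts before R17 ends → R17 and R20 overlap.
R21 starts before R17 ends → R17 and R21 overlap.
R19 starts after R17 ends — done with R17.
R21 starts before R20 ends → R20 and R21 overlap.
R19 starts before R20 ends → R20 and R19 overlap.
R22 starts after R20 ends — done with R20.
R19 starts before R21 ends → R21 and R19 overlap.
R22 starts after R21 ends — done with R21.
R22 starts before R19 ends → R19 and R22 overlap.
R23 starts exactly when R19 ends (back-to-back, no overlap).
R23 starts before R22 ends → R22 and R23 overlap.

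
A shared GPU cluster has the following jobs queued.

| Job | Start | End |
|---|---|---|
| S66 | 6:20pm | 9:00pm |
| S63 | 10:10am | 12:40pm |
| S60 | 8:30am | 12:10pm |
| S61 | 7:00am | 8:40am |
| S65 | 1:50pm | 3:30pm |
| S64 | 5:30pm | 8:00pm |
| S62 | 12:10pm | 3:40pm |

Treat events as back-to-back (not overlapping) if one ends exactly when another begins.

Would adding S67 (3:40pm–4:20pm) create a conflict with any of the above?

S61: ends 8:40am at or before S67 starts 3:40pm → clear.
S60: ends 12:10pm at or before S67 starts 3:40pm → clear.
S63: ends 12:40pm at or before S67 starts 3:40pm → clear.
S62: ends 3:40pm at or before S67 starts 3:40pm → clear.
S65: ends 3:30pm at or before S67 starts 3:40pm → clear.
S64: starts 5:30pm at or after S67 ends 4:20pm → clear.
S66: starts 6:20pm at or after S67 ends 4:20pm → clear.

No — it doesn't clash with anything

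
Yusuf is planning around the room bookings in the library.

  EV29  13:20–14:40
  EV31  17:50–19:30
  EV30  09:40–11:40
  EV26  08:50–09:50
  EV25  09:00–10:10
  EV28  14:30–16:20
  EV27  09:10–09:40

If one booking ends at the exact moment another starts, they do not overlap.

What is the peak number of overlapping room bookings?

Walk through starts and ends in time order (an end at T is processed before a start at T):
08:50 start EV26 → 1
09:00 start EV25 → 2
09:10 start EV27 → 3
09:40 end EV27 → 2
09:40 start EV30 → 3
09:50 end EV26 → 2
10:10 end EV25 → 1
11:40 end EV30 → 0
13:20 start EV29 → 1
14:30 start EV28 → 2
14:40 end EV29 → 1
16:20 end EV28 → 0
17:50 start EV31 → 1
19:30 end EV31 → 0
Peak is 3, at 09:10 (EV25, EV26, EV27).

3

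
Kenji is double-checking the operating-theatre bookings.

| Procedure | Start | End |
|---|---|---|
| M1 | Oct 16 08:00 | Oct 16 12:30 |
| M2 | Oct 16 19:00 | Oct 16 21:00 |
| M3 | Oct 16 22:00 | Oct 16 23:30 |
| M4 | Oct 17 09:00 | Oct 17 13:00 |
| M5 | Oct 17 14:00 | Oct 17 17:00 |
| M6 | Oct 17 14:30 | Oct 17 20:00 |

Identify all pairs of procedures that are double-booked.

M5 & M6

Sorted by start: M1, M2, M3, M4, M5, M6.
M2 starts after M1 ends, so M1 has no further overlaps.
M3 starts after M2 ends, so M2 has no further overlaps.
M4 starts after M3 ends, so M3 has no further overlaps.
M5 starts after M4 ends, so M4 has no further overlaps.
M6 starts before M5 ends → M5 and M6 overlap.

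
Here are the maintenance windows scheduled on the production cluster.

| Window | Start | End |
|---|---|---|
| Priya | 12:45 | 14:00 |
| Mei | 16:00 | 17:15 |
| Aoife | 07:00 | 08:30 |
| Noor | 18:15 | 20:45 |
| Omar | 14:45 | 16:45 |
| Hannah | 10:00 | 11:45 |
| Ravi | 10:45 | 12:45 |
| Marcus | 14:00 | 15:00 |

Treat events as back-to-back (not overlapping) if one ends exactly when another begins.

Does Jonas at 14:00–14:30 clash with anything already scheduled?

Yes — it overlaps Marcus

Aoife: ends 08:30 at or before Jonas starts 14:00 → clear.
Hannah: ends 11:45 at or before Jonas starts 14:00 → clear.
Ravi: ends 12:45 at or before Jonas starts 14:00 → clear.
Priya: ends 14:00 at or before Jonas starts 14:00 → clear.
Marcus: starts 14:00 before Jonas ends 14:30, and ends 15:00 after Jonas starts 14:00 → overlap.
Omar: starts 14:45 at or after Jonas ends 14:30 → clear.
Mei: starts 16:00 at or after Jonas ends 14:30 → clear.
Noor: starts 18:15 at or after Jonas ends 14:30 → clear.
Jonas overlaps Marcus.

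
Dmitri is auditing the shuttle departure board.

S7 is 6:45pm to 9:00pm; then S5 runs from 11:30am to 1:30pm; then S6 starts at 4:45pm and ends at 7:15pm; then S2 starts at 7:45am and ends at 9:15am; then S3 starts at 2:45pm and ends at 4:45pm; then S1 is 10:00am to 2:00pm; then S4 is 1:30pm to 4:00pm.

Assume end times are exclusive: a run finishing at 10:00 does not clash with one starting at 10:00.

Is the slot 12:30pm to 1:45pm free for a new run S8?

No — it overlaps S1, S4, S5

S2: ends 9:15am at or before S8 starts 12:30pm → clear.
S1: starts 10:00am before S8 ends 1:45pm, and ends 2:00pm after S8 starts 12:30pm → overlap.
S5: starts 11:30am before S8 ends 1:45pm, and ends 1:30pm after S8 starts 12:30pm → overlap.
S4: starts 1:30pm before S8 ends 1:45pm, and ends 4:00pm after S8 starts 12:30pm → overlap.
S3: starts 2:45pm at or after S8 ends 1:45pm → clear.
S6: starts 4:45pm at or after S8 ends 1:45pm → clear.
S7: starts 6:45pm at or after S8 ends 1:45pm → clear.
S8 overlaps S1, S4, S5.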